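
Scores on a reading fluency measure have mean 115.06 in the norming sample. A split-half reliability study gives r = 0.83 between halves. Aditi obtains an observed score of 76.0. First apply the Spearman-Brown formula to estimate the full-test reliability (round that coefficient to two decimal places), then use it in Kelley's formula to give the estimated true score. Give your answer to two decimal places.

Spearman-Brown: ρ = 2r/(1 + r) = 2(0.83)/(1 + 0.83) = 1.660/1.83 = 0.9071 → 0.91
T̂ = 0.91(76.0) + 0.09(115.06) = 69.160 + 10.3554 = 79.515 → 79.52

79.52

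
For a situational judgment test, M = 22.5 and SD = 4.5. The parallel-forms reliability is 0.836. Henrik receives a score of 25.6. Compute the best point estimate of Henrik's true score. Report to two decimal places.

25.09

T̂ = ρX + (1 − ρ)μ
  = 0.836 × 25.6 + 0.164 × 22.5
  = 21.4016 + 3.6900
  = 25.092
  ≈ 25.09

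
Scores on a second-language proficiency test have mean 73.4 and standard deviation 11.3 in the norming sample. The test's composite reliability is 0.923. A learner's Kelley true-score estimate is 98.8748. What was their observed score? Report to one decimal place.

T̂ = ρX + (1 − ρ)μ  ⇒  X = (T̂ − (1 − ρ)μ) / ρ
X = (98.8748 − 0.077 × 73.4) / 0.923 = (98.8748 − 5.6518) / 0.923 = 93.2230 / 0.923 = 101.000

101.0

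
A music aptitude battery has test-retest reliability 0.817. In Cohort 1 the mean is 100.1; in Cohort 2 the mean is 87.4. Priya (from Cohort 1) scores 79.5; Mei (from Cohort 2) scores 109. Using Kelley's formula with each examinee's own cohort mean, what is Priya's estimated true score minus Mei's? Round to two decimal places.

-21.78

T̂_Priya = 0.817(79.5) + 0.183(100.1) = 83.2698
T̂_Mei = 0.817(109) + 0.183(87.4) = 105.0472
Difference = 83.2698 − 105.0472 = -21.7774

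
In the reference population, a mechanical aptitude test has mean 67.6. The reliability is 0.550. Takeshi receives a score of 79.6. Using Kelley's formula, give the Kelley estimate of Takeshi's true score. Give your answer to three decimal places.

T̂ = 0.550(79.6) + 0.450(67.6) = 43.7800 + 30.4200 = 74.2000 → 74.200

74.200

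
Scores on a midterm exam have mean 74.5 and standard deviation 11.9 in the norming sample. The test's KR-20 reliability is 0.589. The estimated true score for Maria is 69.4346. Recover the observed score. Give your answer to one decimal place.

T̂ = ρX + (1 − ρ)μ  ⇒  X = (T̂ − (1 − ρ)μ) / ρ
X = (69.4346 − 0.411 × 74.5) / 0.589 = (69.4346 − 30.6195) / 0.589 = 38.8151 / 0.589 = 65.900

65.9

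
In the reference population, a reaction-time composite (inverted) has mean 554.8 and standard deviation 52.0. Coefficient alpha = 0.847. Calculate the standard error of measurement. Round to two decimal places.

SEM = SD · √(1 − ρ) = 52.0 × √0.153 = 52.0 × 0.3912 = 20.340

20.34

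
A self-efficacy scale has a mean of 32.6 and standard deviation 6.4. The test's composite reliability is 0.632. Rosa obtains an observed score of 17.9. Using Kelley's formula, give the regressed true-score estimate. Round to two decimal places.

T̂ = ρX + (1 − ρ)μ
  = 0.632 × 17.9 + 0.368 × 32.6
  = 11.3128 + 11.9968
  = 23.310
  ≈ 23.31

23.31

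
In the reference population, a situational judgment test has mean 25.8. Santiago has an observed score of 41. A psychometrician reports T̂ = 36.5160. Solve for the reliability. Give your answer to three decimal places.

T̂ = ρX + (1 − ρ)μ  ⇒  T̂ − μ = ρ(X − μ)
ρ = (T̂ − μ)/(X − μ) = (36.5160 − 25.8) / (41 − 25.8) = 10.7160 / 15.2 = 0.70500

0.705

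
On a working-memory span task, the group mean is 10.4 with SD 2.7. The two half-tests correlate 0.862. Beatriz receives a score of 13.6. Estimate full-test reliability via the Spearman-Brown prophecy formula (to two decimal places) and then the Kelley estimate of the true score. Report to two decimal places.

Spearman-Brown: ρ = 2r/(1 + r) = 2(0.862)/(1 + 0.862) = 1.7240/1.862 = 0.9259 → 0.93
T̂ = 0.93(13.6) + 0.07(10.4) = 12.648 + 0.728 = 13.376 → 13.38

13.38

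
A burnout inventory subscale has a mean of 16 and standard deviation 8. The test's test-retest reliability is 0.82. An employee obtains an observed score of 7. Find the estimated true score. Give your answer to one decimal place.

8.6

T̂ = 0.82(7) + 0.18(16) = 5.74 + 2.88 = 8.62 → 8.6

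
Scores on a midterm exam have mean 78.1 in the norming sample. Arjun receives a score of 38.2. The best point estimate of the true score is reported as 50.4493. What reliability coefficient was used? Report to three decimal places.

T̂ = ρX + (1 − ρ)μ  ⇒  T̂ − μ = ρ(X − μ)
ρ = (T̂ − μ)/(X − μ) = (50.4493 − 78.1) / (38.2 − 78.1) = -27.6507 / -39.9 = 0.69300

0.693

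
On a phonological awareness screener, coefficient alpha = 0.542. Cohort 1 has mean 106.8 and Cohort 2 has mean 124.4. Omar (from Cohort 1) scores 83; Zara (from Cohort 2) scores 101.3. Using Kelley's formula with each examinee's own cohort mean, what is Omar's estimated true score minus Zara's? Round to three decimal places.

T̂_Omar = 0.542(83) + 0.458(106.8) = 93.90040
T̂_Zara = 0.542(101.3) + 0.458(124.4) = 111.87980
Difference = 93.90040 − 111.87980 = -17.97940

-17.979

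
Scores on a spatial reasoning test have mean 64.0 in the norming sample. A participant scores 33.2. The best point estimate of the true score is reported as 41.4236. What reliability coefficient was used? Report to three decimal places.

T̂ = ρX + (1 − ρ)μ  ⇒  T̂ − μ = ρ(X − μ)
ρ = (T̂ − μ)/(X − μ) = (41.4236 − 64.0) / (33.2 − 64.0) = -22.5764 / -30.8 = 0.73300

0.733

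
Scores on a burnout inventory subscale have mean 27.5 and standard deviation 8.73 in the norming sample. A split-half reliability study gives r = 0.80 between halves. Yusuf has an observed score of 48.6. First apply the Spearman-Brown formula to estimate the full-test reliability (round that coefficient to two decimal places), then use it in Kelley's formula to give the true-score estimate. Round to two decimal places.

46.28

Spearman-Brown: ρ = 2r/(1 + r) = 2(0.80)/(1 + 0.80) = 1.600/1.80 = 0.8889 → 0.89
T̂ = 0.89(48.6) + 0.11(27.5) = 43.254 + 3.025 = 46.279 → 46.28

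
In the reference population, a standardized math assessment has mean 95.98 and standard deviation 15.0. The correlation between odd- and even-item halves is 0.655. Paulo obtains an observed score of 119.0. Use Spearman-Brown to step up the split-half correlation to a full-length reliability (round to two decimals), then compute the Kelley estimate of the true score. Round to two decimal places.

114.17

Spearman-Brown: ρ = 2r/(1 + r) = 2(0.655)/(1 + 0.655) = 1.3100/1.655 = 0.7915 → 0.79
T̂ = ρX + (1 − ρ)μ
  = 0.79 × 119.0 + 0.21 × 95.98
  = 94.010 + 20.1558
  = 114.166
  ≈ 114.17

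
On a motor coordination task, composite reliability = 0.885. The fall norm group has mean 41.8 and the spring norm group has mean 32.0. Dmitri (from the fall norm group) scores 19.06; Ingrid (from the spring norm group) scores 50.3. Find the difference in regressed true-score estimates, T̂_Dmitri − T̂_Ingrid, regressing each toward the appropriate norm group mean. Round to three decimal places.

T̂_Dmitri = 0.885(19.06) + 0.115(41.8) = 21.67510
T̂_Ingrid = 0.885(50.3) + 0.115(32.0) = 48.19550
Difference = 21.67510 − 48.19550 = -26.52040

-26.520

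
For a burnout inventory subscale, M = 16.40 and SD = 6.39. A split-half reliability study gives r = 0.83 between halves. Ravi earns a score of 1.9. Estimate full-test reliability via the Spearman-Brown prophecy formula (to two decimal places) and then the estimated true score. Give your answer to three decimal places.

3.205

Spearman-Brown: ρ = 2r/(1 + r) = 2(0.83)/(1 + 0.83) = 1.660/1.83 = 0.9071 → 0.91
T̂ = ρX + (1 − ρ)μ
  = 0.91 × 1.9 + 0.09 × 16.40
  = 1.729 + 1.4760
  = 3.2050
  ≈ 3.205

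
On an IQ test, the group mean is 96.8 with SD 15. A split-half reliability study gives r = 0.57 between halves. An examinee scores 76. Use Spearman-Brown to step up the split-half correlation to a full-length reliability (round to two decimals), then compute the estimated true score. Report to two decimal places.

Spearman-Brown: ρ = 2r/(1 + r) = 2(0.57)/(1 + 0.57) = 1.140/1.57 = 0.7261 → 0.73
T̂ = ρX + (1 − ρ)μ
  = 0.73 × 76 + 0.27 × 96.8
  = 55.48 + 26.136
  = 81.616
  ≈ 81.62

81.62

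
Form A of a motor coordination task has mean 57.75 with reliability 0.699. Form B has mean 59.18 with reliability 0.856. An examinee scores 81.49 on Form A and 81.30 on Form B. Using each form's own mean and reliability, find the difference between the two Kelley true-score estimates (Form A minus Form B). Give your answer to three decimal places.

T̂_A = 0.699(81.49) + 0.301(57.75) = 74.34426
T̂_B = 0.856(81.30) + 0.144(59.18) = 78.11472
T̂_A − T̂_B = -3.77046

-3.770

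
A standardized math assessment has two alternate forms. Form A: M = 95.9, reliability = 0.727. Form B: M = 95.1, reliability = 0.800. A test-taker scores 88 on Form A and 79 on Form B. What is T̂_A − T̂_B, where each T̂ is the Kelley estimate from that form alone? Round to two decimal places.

T̂_A = 0.727(88) + 0.273(95.9) = 90.1567
T̂_B = 0.800(79) + 0.200(95.1) = 82.2200
T̂_A − T̂_B = 7.9367

7.94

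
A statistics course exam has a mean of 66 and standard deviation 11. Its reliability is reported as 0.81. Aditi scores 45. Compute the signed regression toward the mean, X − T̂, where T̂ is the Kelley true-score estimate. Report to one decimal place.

T̂ = ρX + (1 − ρ)μ
  = 0.81 × 45 + 0.19 × 66
  = 36.45 + 12.54
  = 48.990
  ≈ 48.99
X − T̂ = 45 − 48.99 = -3.99 → -4.0

-4.0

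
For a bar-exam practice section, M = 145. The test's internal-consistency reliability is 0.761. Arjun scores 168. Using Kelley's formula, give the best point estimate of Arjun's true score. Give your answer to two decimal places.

162.50

T̂ = 0.761(168) + 0.239(145) = 127.848 + 34.655 = 162.503 → 162.50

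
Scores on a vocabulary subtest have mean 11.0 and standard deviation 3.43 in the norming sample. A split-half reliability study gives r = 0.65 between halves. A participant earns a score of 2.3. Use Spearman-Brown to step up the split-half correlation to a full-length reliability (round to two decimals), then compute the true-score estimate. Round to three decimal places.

4.127

Spearman-Brown: ρ = 2r/(1 + r) = 2(0.65)/(1 + 0.65) = 1.300/1.65 = 0.7879 → 0.79
T̂ = ρX + (1 − ρ)μ
  = 0.79 × 2.3 + 0.21 × 11.0
  = 1.817 + 2.310
  = 4.1270
  ≈ 4.127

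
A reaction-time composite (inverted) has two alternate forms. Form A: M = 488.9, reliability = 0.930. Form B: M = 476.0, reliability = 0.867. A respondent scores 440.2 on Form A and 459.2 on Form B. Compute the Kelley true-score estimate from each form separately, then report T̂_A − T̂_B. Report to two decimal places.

-17.83

T̂_A = 0.930(440.2) + 0.070(488.9) = 443.6090
T̂_B = 0.867(459.2) + 0.133(476.0) = 461.4344
T̂_A − T̂_B = -17.8254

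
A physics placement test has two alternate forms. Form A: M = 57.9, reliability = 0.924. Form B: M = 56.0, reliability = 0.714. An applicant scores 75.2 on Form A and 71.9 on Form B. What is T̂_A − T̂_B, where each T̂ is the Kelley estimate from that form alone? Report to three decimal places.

6.533

T̂_A = 0.924(75.2) + 0.076(57.9) = 73.88520
T̂_B = 0.714(71.9) + 0.286(56.0) = 67.35260
T̂_A − T̂_B = 6.53260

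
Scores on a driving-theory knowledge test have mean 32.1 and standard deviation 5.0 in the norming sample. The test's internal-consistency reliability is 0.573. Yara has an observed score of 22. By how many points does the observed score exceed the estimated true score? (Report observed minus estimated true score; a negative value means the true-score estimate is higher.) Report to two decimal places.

-4.31

T̂ = 0.573(22) + 0.427(32.1) = 12.606 + 13.7067 = 26.3127 → 26.313
X − T̂ = 22 − 26.313 = -4.313 → -4.31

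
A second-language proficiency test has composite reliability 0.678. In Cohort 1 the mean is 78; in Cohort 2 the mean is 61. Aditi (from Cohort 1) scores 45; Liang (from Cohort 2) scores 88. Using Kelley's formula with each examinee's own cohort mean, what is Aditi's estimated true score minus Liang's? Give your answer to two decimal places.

-23.68

T̂_Aditi = 0.678(45) + 0.322(78) = 55.6260
T̂_Liang = 0.678(88) + 0.322(61) = 79.3060
Difference = 55.6260 − 79.3060 = -23.6800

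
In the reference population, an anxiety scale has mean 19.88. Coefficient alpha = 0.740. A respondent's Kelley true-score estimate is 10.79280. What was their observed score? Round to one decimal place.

T̂ = ρX + (1 − ρ)μ  ⇒  X = (T̂ − (1 − ρ)μ) / ρ
X = (10.79280 − 0.260 × 19.88) / 0.740 = (10.79280 − 5.16880) / 0.740 = 5.62400 / 0.740 = 7.600

7.6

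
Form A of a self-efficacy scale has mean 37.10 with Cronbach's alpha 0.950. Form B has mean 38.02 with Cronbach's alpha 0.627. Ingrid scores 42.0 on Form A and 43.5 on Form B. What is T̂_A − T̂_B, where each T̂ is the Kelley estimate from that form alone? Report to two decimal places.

0.30

T̂_A = 0.950(42.0) + 0.050(37.10) = 41.7550
T̂_B = 0.627(43.5) + 0.373(38.02) = 41.4560
T̂_A − T̂_B = 0.2990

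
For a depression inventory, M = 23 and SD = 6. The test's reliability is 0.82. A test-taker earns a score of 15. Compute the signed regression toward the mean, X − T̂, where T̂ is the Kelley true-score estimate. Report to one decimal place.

-1.4

Kelley's formula gives T̂ = 0.82·15 + 0.18·23 = 12.30 + 4.14 = 16.440.
X − T̂ = 15 − 16.44 = -1.44 → -1.4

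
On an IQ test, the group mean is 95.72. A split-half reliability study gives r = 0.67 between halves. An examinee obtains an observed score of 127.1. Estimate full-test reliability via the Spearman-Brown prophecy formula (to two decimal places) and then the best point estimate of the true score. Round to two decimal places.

Spearman-Brown: ρ = 2r/(1 + r) = 2(0.67)/(1 + 0.67) = 1.340/1.67 = 0.8024 → 0.80
T̂ = ρX + (1 − ρ)μ
  = 0.80 × 127.1 + 0.20 × 95.72
  = 101.680 + 19.1440
  = 120.824
  ≈ 120.82

120.82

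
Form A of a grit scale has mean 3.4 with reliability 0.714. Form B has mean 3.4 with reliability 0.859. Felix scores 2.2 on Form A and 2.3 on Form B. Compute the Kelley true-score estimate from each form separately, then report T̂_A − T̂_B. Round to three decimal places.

T̂_A = 0.714(2.2) + 0.286(3.4) = 2.54320
T̂_B = 0.859(2.3) + 0.141(3.4) = 2.45510
T̂_A − T̂_B = 0.08810

0.088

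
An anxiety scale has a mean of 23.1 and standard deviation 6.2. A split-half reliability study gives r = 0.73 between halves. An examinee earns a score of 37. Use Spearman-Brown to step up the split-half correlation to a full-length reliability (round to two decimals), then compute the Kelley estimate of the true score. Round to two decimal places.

Spearman-Brown: ρ = 2r/(1 + r) = 2(0.73)/(1 + 0.73) = 1.460/1.73 = 0.8439 → 0.84
T̂ = 0.84(37) + 0.16(23.1) = 31.08 + 3.696 = 34.776 → 34.78

34.78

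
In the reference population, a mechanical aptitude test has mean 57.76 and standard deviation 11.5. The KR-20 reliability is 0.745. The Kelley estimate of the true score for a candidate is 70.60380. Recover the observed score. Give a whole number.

T̂ = ρX + (1 − ρ)μ  ⇒  X = (T̂ − (1 − ρ)μ) / ρ
X = (70.60380 − 0.255 × 57.76) / 0.745 = (70.60380 − 14.72880) / 0.745 = 55.87500 / 0.745 = 75.00

75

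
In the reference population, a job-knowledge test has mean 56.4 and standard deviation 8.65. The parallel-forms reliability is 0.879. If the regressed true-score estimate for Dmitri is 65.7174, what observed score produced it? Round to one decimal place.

T̂ = ρX + (1 − ρ)μ  ⇒  X = (T̂ − (1 − ρ)μ) / ρ
X = (65.7174 − 0.121 × 56.4) / 0.879 = (65.7174 − 6.8244) / 0.879 = 58.8930 / 0.879 = 67.000

67.0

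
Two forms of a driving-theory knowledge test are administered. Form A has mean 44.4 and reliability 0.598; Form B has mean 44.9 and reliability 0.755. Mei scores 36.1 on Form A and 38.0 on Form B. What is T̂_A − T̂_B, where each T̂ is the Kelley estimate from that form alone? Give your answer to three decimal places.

-0.254

T̂_A = 0.598(36.1) + 0.402(44.4) = 39.43660
T̂_B = 0.755(38.0) + 0.245(44.9) = 39.69050
T̂_A − T̂_B = -0.25390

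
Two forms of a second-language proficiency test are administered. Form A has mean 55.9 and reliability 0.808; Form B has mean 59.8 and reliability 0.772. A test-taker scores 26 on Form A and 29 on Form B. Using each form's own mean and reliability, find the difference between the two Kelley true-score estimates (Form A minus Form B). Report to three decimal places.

-4.282

T̂_A = 0.808(26) + 0.192(55.9) = 31.74080
T̂_B = 0.772(29) + 0.228(59.8) = 36.02240
T̂_A − T̂_B = -4.28160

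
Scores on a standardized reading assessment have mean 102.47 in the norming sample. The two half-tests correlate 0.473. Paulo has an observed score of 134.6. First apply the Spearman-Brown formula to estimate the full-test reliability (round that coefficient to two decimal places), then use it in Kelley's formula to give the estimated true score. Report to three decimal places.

Spearman-Brown: ρ = 2r/(1 + r) = 2(0.473)/(1 + 0.473) = 0.9460/1.473 = 0.6422 → 0.64
T̂ = 0.64(134.6) + 0.36(102.47) = 86.144 + 36.8892 = 123.0332 → 123.033

123.033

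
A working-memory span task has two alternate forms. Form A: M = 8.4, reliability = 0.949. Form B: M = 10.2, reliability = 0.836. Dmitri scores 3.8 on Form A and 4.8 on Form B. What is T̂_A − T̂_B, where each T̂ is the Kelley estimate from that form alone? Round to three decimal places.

-1.651

T̂_A = 0.949(3.8) + 0.051(8.4) = 4.03460
T̂_B = 0.836(4.8) + 0.164(10.2) = 5.68560
T̂_A − T̂_B = -1.65100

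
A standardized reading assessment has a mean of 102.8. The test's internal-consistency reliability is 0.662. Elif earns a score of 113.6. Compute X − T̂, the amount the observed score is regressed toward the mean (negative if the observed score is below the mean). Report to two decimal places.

3.65

T̂ = 0.662(113.6) + 0.338(102.8) = 75.2032 + 34.7464 = 109.9496 → 109.950
X − T̂ = 113.6 − 109.950 = 3.650 → 3.65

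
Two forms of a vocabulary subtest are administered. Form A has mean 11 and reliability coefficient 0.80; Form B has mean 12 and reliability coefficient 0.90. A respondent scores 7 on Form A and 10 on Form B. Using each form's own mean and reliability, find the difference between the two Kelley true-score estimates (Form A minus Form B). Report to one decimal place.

T̂_A = 0.80(7) + 0.20(11) = 7.800
T̂_B = 0.90(10) + 0.10(12) = 10.200
T̂_A − T̂_B = -2.400

-2.4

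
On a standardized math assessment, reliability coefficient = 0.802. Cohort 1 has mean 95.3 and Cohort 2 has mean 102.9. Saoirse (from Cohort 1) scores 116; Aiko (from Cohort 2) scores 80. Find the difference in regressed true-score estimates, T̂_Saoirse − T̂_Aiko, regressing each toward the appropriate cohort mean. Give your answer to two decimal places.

27.37

T̂_Saoirse = 0.802(116) + 0.198(95.3) = 111.9014
T̂_Aiko = 0.802(80) + 0.198(102.9) = 84.5342
Difference = 111.9014 − 84.5342 = 27.3672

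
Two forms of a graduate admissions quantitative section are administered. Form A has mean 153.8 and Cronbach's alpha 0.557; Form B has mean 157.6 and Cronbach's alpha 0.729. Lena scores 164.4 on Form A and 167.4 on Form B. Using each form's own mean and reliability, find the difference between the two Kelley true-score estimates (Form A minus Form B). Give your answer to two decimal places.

-5.04

T̂_A = 0.557(164.4) + 0.443(153.8) = 159.7042
T̂_B = 0.729(167.4) + 0.271(157.6) = 164.7442
T̂_A − T̂_B = -5.0400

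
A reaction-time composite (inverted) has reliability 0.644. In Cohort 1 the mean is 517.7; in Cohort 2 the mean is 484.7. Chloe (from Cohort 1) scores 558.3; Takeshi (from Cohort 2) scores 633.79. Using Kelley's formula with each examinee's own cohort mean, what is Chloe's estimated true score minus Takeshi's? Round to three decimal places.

T̂_Chloe = 0.644(558.3) + 0.356(517.7) = 543.84640
T̂_Takeshi = 0.644(633.79) + 0.356(484.7) = 580.71396
Difference = 543.84640 − 580.71396 = -36.86756

-36.868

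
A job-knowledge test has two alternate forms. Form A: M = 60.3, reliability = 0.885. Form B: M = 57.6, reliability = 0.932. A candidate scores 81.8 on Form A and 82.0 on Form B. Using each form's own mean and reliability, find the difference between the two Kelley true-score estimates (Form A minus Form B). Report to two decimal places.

T̂_A = 0.885(81.8) + 0.115(60.3) = 79.3275
T̂_B = 0.932(82.0) + 0.068(57.6) = 80.3408
T̂_A − T̂_B = -1.0133

-1.01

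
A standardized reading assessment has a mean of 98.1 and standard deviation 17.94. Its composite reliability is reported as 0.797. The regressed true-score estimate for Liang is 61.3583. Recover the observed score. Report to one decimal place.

T̂ = ρX + (1 − ρ)μ  ⇒  X = (T̂ − (1 − ρ)μ) / ρ
X = (61.3583 − 0.203 × 98.1) / 0.797 = (61.3583 − 19.9143) / 0.797 = 41.4440 / 0.797 = 52.000

52.0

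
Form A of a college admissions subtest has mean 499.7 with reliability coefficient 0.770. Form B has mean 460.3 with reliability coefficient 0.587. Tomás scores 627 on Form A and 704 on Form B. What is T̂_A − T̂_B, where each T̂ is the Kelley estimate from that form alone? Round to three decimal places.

T̂_A = 0.770(627) + 0.230(499.7) = 597.72100
T̂_B = 0.587(704) + 0.413(460.3) = 603.35190
T̂_A − T̂_B = -5.63090

-5.631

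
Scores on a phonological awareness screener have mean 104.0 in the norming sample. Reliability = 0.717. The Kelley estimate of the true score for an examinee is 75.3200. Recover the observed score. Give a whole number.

T̂ = ρX + (1 − ρ)μ  ⇒  X = (T̂ − (1 − ρ)μ) / ρ
X = (75.3200 − 0.283 × 104.0) / 0.717 = (75.3200 − 29.4320) / 0.717 = 45.8880 / 0.717 = 64.00

64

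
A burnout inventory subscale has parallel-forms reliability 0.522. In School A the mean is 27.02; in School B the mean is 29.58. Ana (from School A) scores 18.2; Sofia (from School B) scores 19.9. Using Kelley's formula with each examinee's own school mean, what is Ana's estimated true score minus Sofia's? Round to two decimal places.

-2.11

T̂_Ana = 0.522(18.2) + 0.478(27.02) = 22.4160
T̂_Sofia = 0.522(19.9) + 0.478(29.58) = 24.5270
Difference = 22.4160 − 24.5270 = -2.1111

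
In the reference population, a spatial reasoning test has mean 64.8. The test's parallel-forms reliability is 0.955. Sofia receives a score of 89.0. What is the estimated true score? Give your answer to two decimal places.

87.91

T̂ = 0.955(89.0) + 0.045(64.8) = 84.9950 + 2.9160 = 87.911 → 87.91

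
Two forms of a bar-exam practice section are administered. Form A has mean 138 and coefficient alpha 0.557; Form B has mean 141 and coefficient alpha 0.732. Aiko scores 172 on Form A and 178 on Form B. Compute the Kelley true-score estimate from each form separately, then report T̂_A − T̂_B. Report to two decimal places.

-11.15

T̂_A = 0.557(172) + 0.443(138) = 156.9380
T̂_B = 0.732(178) + 0.268(141) = 168.0840
T̂_A − T̂_B = -11.1460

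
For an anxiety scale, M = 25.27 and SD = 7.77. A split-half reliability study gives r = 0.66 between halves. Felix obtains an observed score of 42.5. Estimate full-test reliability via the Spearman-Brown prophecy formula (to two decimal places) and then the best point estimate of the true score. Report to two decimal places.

39.05

Spearman-Brown: ρ = 2r/(1 + r) = 2(0.66)/(1 + 0.66) = 1.320/1.66 = 0.7952 → 0.80
Kelley's formula gives T̂ = 0.80·42.5 + 0.20·25.27 = 34.000 + 5.0540 = 39.054.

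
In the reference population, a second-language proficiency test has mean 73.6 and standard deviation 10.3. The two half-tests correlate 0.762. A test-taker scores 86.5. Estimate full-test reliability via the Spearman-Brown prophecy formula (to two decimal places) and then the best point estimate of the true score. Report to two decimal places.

Spearman-Brown: ρ = 2r/(1 + r) = 2(0.762)/(1 + 0.762) = 1.5240/1.762 = 0.8649 → 0.86
T̂ = ρX + (1 − ρ)μ
  = 0.86 × 86.5 + 0.14 × 73.6
  = 74.390 + 10.304
  = 84.694
  ≈ 84.69

84.69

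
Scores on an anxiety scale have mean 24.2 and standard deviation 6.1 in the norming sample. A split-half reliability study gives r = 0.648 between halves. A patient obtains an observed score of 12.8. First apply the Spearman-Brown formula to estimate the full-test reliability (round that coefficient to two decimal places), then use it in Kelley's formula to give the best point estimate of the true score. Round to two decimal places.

15.19

Spearman-Brown: ρ = 2r/(1 + r) = 2(0.648)/(1 + 0.648) = 1.2960/1.648 = 0.7864 → 0.79
T̂ = ρX + (1 − ρ)μ
  = 0.79 × 12.8 + 0.21 × 24.2
  = 10.112 + 5.082
  = 15.194
  ≈ 15.19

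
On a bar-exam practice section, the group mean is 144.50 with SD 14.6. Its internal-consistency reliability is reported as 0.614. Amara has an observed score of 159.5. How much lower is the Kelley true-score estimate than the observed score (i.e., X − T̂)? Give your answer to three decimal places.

T̂ = ρX + (1 − ρ)μ
  = 0.614 × 159.5 + 0.386 × 144.50
  = 97.9330 + 55.77700
  = 153.71000
  ≈ 153.7100
X − T̂ = 159.5 − 153.7100 = 5.7900 → 5.790

5.790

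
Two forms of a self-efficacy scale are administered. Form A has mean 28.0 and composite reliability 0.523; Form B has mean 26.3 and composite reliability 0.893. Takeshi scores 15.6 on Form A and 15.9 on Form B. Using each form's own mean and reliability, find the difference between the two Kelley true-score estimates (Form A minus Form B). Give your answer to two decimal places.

T̂_A = 0.523(15.6) + 0.477(28.0) = 21.5148
T̂_B = 0.893(15.9) + 0.107(26.3) = 17.0128
T̂_A − T̂_B = 4.5020

4.50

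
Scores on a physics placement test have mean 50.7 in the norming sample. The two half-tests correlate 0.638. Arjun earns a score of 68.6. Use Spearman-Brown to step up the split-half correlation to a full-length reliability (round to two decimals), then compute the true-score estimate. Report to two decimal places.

Spearman-Brown: ρ = 2r/(1 + r) = 2(0.638)/(1 + 0.638) = 1.2760/1.638 = 0.7790 → 0.78
Kelley's formula gives T̂ = 0.78·68.6 + 0.22·50.7 = 53.508 + 11.154 = 64.662.

64.66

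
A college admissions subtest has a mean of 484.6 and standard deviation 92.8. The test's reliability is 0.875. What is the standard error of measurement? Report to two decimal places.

32.81

SEM = SD · √(1 − ρ) = 92.8 × √0.125 = 92.8 × 0.3536 = 32.810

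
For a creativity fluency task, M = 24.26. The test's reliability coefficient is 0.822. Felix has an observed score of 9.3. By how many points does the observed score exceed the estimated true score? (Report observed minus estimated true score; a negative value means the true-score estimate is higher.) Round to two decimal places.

T̂ = ρX + (1 − ρ)μ
  = 0.822 × 9.3 + 0.178 × 24.26
  = 7.6446 + 4.31828
  = 11.9629
  ≈ 11.963
X − T̂ = 9.3 − 11.963 = -2.663 → -2.66

-2.66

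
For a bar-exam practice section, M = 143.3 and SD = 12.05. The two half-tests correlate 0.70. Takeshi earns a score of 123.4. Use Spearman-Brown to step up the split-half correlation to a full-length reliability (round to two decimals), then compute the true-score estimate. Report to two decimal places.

Spearman-Brown: ρ = 2r/(1 + r) = 2(0.70)/(1 + 0.70) = 1.400/1.70 = 0.8235 → 0.82
T̂ = 0.82(123.4) + 0.18(143.3) = 101.188 + 25.794 = 126.982 → 126.98

126.98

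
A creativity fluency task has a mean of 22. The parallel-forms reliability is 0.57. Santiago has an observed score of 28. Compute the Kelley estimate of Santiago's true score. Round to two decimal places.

25.42

T̂ = ρX + (1 − ρ)μ
  = 0.57 × 28 + 0.43 × 22
  = 15.96 + 9.46
  = 25.420
  ≈ 25.42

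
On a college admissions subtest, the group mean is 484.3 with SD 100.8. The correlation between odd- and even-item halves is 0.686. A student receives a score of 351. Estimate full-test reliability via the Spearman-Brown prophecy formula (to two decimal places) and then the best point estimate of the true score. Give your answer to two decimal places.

376.33

Spearman-Brown: ρ = 2r/(1 + r) = 2(0.686)/(1 + 0.686) = 1.3720/1.686 = 0.8138 → 0.81
Kelley's formula gives T̂ = 0.81·351 + 0.19·484.3 = 284.31 + 92.017 = 376.327.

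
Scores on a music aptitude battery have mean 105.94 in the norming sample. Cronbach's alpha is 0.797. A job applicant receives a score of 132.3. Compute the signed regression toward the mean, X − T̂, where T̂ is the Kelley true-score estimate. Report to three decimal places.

5.351

T̂ = 0.797(132.3) + 0.203(105.94) = 105.4431 + 21.50582 = 126.94892 → 126.9489
X − T̂ = 132.3 − 126.9489 = 5.3511 → 5.351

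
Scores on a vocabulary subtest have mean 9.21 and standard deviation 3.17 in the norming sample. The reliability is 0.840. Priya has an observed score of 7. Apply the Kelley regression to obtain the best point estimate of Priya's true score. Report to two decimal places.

T̂ = 0.840(7) + 0.160(9.21) = 5.880 + 1.47360 = 7.354 → 7.35

7.35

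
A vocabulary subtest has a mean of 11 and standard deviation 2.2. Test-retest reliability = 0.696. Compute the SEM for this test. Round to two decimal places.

1.21

SEM = SD · √(1 − ρ) = 2.2 × √0.304 = 2.2 × 0.5514 = 1.213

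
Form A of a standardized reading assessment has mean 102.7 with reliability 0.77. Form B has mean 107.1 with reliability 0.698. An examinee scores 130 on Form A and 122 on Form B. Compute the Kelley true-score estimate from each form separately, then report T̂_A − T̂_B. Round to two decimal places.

T̂_A = 0.77(130) + 0.23(102.7) = 123.7210
T̂_B = 0.698(122) + 0.302(107.1) = 117.5002
T̂_A − T̂_B = 6.2208

6.22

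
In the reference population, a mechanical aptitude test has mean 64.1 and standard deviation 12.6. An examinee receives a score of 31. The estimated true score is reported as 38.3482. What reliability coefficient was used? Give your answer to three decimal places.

T̂ = ρX + (1 − ρ)μ  ⇒  T̂ − μ = ρ(X − μ)
ρ = (T̂ − μ)/(X − μ) = (38.3482 − 64.1) / (31 − 64.1) = -25.7518 / -33.1 = 0.77800

0.778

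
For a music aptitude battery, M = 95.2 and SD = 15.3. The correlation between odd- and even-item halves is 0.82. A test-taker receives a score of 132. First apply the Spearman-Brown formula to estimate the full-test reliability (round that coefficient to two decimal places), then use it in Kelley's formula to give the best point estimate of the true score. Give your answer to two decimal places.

128.32

Spearman-Brown: ρ = 2r/(1 + r) = 2(0.82)/(1 + 0.82) = 1.640/1.82 = 0.9011 → 0.90
Weight the observed score by reliability and the mean by (1 − reliability): T̂ = 0.90·132 + 0.10·95.2 = 118.80 + 9.520 = 128.320.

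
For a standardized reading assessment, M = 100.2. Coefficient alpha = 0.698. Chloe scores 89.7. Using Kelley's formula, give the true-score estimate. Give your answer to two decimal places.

T̂ = 0.698(89.7) + 0.302(100.2) = 62.6106 + 30.2604 = 92.871 → 92.87

92.87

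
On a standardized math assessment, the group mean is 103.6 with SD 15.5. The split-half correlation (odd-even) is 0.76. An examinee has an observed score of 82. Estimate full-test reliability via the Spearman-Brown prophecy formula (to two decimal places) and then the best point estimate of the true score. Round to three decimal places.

Spearman-Brown: ρ = 2r/(1 + r) = 2(0.76)/(1 + 0.76) = 1.520/1.76 = 0.8636 → 0.86
T̂ = 0.86(82) + 0.14(103.6) = 70.52 + 14.504 = 85.0240 → 85.024

85.024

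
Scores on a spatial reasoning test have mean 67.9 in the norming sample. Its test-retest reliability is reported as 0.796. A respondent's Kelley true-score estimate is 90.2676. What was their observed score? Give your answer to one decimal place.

T̂ = ρX + (1 − ρ)μ  ⇒  X = (T̂ − (1 − ρ)μ) / ρ
X = (90.2676 − 0.204 × 67.9) / 0.796 = (90.2676 − 13.8516) / 0.796 = 76.4160 / 0.796 = 96.000

96.0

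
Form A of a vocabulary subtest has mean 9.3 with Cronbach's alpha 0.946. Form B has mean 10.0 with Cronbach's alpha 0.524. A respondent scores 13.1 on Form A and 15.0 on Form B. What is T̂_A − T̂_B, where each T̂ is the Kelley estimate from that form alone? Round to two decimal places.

0.27

T̂_A = 0.946(13.1) + 0.054(9.3) = 12.8948
T̂_B = 0.524(15.0) + 0.476(10.0) = 12.6200
T̂_A − T̂_B = 0.2748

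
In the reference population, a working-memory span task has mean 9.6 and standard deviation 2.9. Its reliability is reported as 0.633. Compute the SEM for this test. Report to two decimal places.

SEM = SD · √(1 − ρ) = 2.9 × √0.367 = 2.9 × 0.6058 = 1.757

1.76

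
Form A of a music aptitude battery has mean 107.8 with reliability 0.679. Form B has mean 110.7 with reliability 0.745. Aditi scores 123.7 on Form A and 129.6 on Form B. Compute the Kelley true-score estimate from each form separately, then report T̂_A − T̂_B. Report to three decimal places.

-6.184

T̂_A = 0.679(123.7) + 0.321(107.8) = 118.59610
T̂_B = 0.745(129.6) + 0.255(110.7) = 124.78050
T̂_A − T̂_B = -6.18440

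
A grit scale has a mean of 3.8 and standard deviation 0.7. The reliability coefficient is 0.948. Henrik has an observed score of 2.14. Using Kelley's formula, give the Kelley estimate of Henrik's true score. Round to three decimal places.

T̂ = ρX + (1 − ρ)μ
  = 0.948 × 2.14 + 0.052 × 3.8
  = 2.02872 + 0.1976
  = 2.2263
  ≈ 2.226

2.226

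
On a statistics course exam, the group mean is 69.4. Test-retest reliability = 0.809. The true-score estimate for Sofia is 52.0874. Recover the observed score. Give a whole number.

48

T̂ = ρX + (1 − ρ)μ  ⇒  X = (T̂ − (1 − ρ)μ) / ρ
X = (52.0874 − 0.191 × 69.4) / 0.809 = (52.0874 − 13.2554) / 0.809 = 38.8320 / 0.809 = 48.00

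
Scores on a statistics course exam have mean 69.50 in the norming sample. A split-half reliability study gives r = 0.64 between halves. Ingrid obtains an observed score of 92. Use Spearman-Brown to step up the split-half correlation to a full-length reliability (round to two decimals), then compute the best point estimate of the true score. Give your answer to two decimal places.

Spearman-Brown: ρ = 2r/(1 + r) = 2(0.64)/(1 + 0.64) = 1.280/1.64 = 0.7805 → 0.78
Regress the observed score toward the mean by the unreliability: T̂ = 0.78·92 + 0.22·69.50 = 71.76 + 15.2900 = 87.050.

87.05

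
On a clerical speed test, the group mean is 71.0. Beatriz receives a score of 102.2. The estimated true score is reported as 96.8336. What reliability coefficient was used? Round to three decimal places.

T̂ = ρX + (1 − ρ)μ  ⇒  T̂ − μ = ρ(X − μ)
ρ = (T̂ − μ)/(X − μ) = (96.8336 − 71.0) / (102.2 − 71.0) = 25.8336 / 31.2 = 0.82800

0.828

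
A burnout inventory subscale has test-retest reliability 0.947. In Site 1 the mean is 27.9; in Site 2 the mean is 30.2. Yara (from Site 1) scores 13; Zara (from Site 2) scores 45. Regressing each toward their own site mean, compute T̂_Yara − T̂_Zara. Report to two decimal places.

T̂_Yara = 0.947(13) + 0.053(27.9) = 13.7897
T̂_Zara = 0.947(45) + 0.053(30.2) = 44.2156
Difference = 13.7897 − 44.2156 = -30.4259

-30.43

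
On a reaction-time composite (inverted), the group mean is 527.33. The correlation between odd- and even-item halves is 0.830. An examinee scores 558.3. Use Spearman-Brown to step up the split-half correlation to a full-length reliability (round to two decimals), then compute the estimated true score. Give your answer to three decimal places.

555.513

Spearman-Brown: ρ = 2r/(1 + r) = 2(0.830)/(1 + 0.830) = 1.6600/1.830 = 0.9071 → 0.91
Regress the observed score toward the mean by the unreliability: T̂ = 0.91·558.3 + 0.09·527.33 = 508.053 + 47.4597 = 555.5127.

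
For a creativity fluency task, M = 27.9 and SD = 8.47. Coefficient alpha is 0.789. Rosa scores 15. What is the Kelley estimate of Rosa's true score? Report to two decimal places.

Weight the observed score by reliability and the mean by (1 − reliability): T̂ = 0.789·15 + 0.211·27.9 = 11.835 + 5.8869 = 17.722.

17.72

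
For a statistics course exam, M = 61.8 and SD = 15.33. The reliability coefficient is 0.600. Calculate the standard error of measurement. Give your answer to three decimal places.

SEM = SD · √(1 − ρ) = 15.33 × √0.400 = 15.33 × 0.6325 = 9.6955

9.696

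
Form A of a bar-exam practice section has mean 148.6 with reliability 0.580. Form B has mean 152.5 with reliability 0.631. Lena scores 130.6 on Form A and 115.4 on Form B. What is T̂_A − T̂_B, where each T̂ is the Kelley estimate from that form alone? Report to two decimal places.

T̂_A = 0.580(130.6) + 0.420(148.6) = 138.1600
T̂_B = 0.631(115.4) + 0.369(152.5) = 129.0899
T̂_A − T̂_B = 9.0701

9.07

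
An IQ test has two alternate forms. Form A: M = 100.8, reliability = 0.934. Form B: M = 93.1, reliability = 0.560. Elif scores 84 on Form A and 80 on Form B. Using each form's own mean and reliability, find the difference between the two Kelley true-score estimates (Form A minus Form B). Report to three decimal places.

-0.655

T̂_A = 0.934(84) + 0.066(100.8) = 85.10880
T̂_B = 0.560(80) + 0.440(93.1) = 85.76400
T̂_A − T̂_B = -0.65520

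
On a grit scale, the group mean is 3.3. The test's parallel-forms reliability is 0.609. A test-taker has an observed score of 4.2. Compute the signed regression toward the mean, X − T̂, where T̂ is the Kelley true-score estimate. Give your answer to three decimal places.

0.352

T̂ = ρX + (1 − ρ)μ
  = 0.609 × 4.2 + 0.391 × 3.3
  = 2.5578 + 1.2903
  = 3.84810
  ≈ 3.8481
X − T̂ = 4.2 − 3.8481 = 0.3519 → 0.352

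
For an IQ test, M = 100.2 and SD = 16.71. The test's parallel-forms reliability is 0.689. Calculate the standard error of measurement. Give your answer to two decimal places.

9.32

SEM = SD · √(1 − ρ) = 16.71 × √0.311 = 16.71 × 0.5577 = 9.319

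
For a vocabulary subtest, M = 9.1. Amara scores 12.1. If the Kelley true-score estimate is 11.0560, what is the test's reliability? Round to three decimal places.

0.652

T̂ = ρX + (1 − ρ)μ  ⇒  T̂ − μ = ρ(X − μ)
ρ = (T̂ − μ)/(X − μ) = (11.0560 − 9.1) / (12.1 − 9.1) = 1.9560 / 3.0 = 0.65200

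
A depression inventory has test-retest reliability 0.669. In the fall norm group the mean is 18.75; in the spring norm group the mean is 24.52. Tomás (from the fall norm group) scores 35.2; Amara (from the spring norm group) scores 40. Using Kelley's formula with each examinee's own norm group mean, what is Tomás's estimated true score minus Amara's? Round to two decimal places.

T̂_Tomás = 0.669(35.2) + 0.331(18.75) = 29.7551
T̂_Amara = 0.669(40) + 0.331(24.52) = 34.8761
Difference = 29.7551 − 34.8761 = -5.1211

-5.12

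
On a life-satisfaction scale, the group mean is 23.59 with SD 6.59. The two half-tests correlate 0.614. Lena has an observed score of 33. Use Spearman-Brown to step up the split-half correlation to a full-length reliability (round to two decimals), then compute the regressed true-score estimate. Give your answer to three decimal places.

30.742

Spearman-Brown: ρ = 2r/(1 + r) = 2(0.614)/(1 + 0.614) = 1.2280/1.614 = 0.7608 → 0.76
T̂ = 0.76(33) + 0.24(23.59) = 25.08 + 5.6616 = 30.7416 → 30.742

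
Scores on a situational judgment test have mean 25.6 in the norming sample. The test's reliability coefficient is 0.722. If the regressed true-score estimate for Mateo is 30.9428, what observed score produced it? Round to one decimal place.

33.0

T̂ = ρX + (1 − ρ)μ  ⇒  X = (T̂ − (1 − ρ)μ) / ρ
X = (30.9428 − 0.278 × 25.6) / 0.722 = (30.9428 − 7.1168) / 0.722 = 23.8260 / 0.722 = 33.000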